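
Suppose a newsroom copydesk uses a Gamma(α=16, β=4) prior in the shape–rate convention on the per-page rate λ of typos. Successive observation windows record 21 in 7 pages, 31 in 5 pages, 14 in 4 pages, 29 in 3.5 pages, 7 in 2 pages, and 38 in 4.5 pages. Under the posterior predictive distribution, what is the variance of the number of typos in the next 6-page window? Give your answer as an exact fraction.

Total count: 21 + 31 + 14 + 29 + 7 + 38 = 140.
Total exposure: 7 + 5 + 4 + 3.5 + 2 + 4.5 = 26 pages.
The Gamma prior is conjugate for the Poisson rate, so λ | data ~ Gamma(16+140, 4+26) = Gamma(156, 30).
The posterior predictive for a window of length T is Negative Binomial with variance T·α'·(β'+T)/β'² = 6·156·36/900 = 936/25.

936/25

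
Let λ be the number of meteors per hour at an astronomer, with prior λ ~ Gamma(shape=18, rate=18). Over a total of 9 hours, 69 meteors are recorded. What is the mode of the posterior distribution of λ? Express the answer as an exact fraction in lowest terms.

86/27

Total count 69 over total exposure 9 hours.
Conjugate update: add total count to the shape and total exposure to the rate, giving Gamma(87, 27).
Posterior mode = (α'−1)/β' = 86/27.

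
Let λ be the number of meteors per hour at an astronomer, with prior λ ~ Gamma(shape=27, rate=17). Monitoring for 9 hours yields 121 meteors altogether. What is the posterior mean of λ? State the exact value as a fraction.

74/13

Total count 121 over total exposure 9 hours.
Gamma(α, β) with Poisson data over total exposure Σt gives posterior Gamma(α+Σx, β+Σt) = Gamma(148, 26).
Posterior mean = α'/β' = 148/26 = 74/13.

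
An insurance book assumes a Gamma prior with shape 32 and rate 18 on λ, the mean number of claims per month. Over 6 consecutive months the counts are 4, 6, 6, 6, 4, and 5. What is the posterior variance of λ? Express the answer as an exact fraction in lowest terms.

Total count: 4 + 6 + 6 + 6 + 4 + 5 = 31.
Total exposure: 6 months.
Conjugate update: add total count to the shape and total exposure to the rate, giving Gamma(63, 24).
Posterior variance = α'/β'² = 63/576 = 7/64.

7/64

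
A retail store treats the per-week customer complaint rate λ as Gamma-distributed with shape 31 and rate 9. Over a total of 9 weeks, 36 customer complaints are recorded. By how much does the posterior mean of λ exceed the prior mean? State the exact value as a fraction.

Total count 36 over total exposure 9 weeks.
The Gamma prior is conjugate for the Poisson rate, so λ | data ~ Gamma(31+36, 9+9) = Gamma(67, 18).
Posterior mean = 67/18 = 67/18; prior mean = 31/9 = 31/9. Difference = 67/18 − 31/9 = 5/18.

5/18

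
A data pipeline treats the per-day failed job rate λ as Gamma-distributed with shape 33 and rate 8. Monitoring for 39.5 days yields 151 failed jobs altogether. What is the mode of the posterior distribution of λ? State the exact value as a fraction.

Total count 151 over total exposure 39.5 days.
The Gamma prior is conjugate for the Poisson rate, so λ | data ~ Gamma(33+151, 8+39.5) = Gamma(184, 95/2).
Posterior mode = (α'−1)/β' = 183/(95/2) = 366/95.

366/95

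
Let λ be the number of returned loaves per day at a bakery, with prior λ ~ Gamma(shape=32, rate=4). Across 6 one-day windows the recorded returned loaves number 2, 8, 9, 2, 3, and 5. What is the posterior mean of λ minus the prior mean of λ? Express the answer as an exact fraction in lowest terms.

-19/10

Total count: 2 + 8 + 9 + 2 + 3 + 5 = 29.
Total exposure: 6 days.
Posterior: α' = 32 + 29 = 61, β' = 4 + 6 = 10.
Posterior mean = 61/10 = 61/10; prior mean = 32/4 = 8. Difference = 61/10 − 8 = -19/10.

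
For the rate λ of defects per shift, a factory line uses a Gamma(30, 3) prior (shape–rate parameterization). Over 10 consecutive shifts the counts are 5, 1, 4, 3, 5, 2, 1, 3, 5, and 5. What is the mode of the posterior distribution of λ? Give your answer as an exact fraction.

63/13

Total count: 5 + 1 + 4 + 3 + 5 + 2 + 1 + 3 + 5 + 5 = 34.
Total exposure: 10 shifts.
Gamma(α, β) with Poisson data over total exposure Σt gives posterior Gamma(α+Σx, β+Σt) = Gamma(64, 13).
Posterior mode = (α'−1)/β' = 63/13.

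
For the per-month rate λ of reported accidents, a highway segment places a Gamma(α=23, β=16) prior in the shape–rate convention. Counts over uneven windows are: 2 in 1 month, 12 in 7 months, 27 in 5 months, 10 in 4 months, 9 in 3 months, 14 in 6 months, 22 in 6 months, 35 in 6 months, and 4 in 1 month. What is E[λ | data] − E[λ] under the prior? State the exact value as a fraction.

1263/880

Total count: 2 + 12 + 27 + 10 + 9 + 14 + 22 + 35 + 4 = 135.
Total exposure: 1 + 7 + 5 + 4 + 3 + 6 + 6 + 6 + 1 = 39 months.
Gamma(α, β) with Poisson data over total exposure Σt gives posterior Gamma(α+Σx, β+Σt) = Gamma(158, 55).
Posterior mean = 158/55 = 158/55; prior mean = 23/16 = 23/16. Difference = 158/55 − 23/16 = 1263/880.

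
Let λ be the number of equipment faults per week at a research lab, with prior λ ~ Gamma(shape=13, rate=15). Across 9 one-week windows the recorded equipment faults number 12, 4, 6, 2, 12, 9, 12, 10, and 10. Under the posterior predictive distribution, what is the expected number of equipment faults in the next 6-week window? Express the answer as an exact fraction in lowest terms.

45/2

Total count: 12 + 4 + 6 + 2 + 12 + 9 + 12 + 10 + 10 = 77.
Total exposure: 9 weeks.
By Gamma–Poisson conjugacy, the posterior is Gamma(α + Σx, β + Σt) = Gamma(13 + 77, 15 + 9) = Gamma(90, 24).
Predictive mean over a 6-week window = T·E[λ|data] = 6·90/24 = 45/2.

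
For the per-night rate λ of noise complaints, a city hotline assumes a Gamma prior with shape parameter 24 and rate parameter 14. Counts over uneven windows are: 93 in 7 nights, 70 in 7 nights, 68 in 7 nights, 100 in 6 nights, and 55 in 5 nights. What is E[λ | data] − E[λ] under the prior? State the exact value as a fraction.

1159/161

Total count: 93 + 70 + 68 + 100 + 55 = 386.
Total exposure: 7 + 7 + 7 + 6 + 5 = 32 nights.
The Gamma prior is conjugate for the Poisson rate, so λ | data ~ Gamma(24+386, 14+32) = Gamma(410, 46).
Posterior mean = 410/46 = 205/23; prior mean = 24/14 = 12/7. Difference = 205/23 − 12/7 = 1159/161.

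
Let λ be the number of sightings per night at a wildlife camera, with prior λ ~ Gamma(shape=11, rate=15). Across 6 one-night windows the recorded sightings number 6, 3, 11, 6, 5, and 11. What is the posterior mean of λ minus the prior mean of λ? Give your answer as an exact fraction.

188/105

Total count: 6 + 3 + 11 + 6 + 5 + 11 = 42.
Total exposure: 6 nights.
Conjugate update: add total count to the shape and total exposure to the rate, giving Gamma(53, 21).
Posterior mean = 53/21 = 53/21; prior mean = 11/15 = 11/15. Difference = 53/21 − 11/15 = 188/105.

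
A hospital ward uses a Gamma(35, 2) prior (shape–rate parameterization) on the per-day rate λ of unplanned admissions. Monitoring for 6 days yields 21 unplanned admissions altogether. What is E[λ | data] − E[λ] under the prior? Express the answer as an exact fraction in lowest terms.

Total count 21 over total exposure 6 days.
Gamma(α, β) with Poisson data over total exposure Σt gives posterior Gamma(α+Σx, β+Σt) = Gamma(56, 8).
Posterior mean = 56/8 = 7; prior mean = 35/2 = 35/2. Difference = 7 − 35/2 = -21/2.

-21/2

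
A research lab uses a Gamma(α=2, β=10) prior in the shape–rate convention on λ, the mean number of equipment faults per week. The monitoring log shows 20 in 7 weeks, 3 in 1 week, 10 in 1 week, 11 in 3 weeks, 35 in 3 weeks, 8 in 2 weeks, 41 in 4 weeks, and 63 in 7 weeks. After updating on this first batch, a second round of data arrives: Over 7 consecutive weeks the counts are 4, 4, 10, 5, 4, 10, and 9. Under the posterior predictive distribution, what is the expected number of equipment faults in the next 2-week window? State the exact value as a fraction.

478/45

Total count: 20 + 3 + 10 + 11 + 35 + 8 + 41 + 63 = 191.
Total exposure: 7 + 1 + 1 + 3 + 3 + 2 + 4 + 7 = 28 weeks.
After the first batch: Gamma(2 + 191, 10 + 28) = Gamma(193, 38).
Total count: 4 + 4 + 10 + 5 + 4 + 10 + 9 = 46.
Total exposure: 7 weeks.
After the second batch: Gamma(193 + 46, 38 + 7) = Gamma(239, 45).
Predictive mean over a 2-week window = T·E[λ|data] = 2·239/45 = 478/45.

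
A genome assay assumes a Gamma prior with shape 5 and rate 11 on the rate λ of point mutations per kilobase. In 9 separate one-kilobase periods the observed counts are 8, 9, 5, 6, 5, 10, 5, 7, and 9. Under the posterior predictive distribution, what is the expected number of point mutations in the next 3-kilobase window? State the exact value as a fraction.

Total count: 8 + 9 + 5 + 6 + 5 + 10 + 5 + 7 + 9 = 64.
Total exposure: 9 kilobases.
By Gamma–Poisson conjugacy, the posterior is Gamma(α + Σx, β + Σt) = Gamma(5 + 64, 11 + 9) = Gamma(69, 20).
Predictive mean over a 3-kilobase window = T·E[λ|data] = 3·69/20 = 207/20.

207/20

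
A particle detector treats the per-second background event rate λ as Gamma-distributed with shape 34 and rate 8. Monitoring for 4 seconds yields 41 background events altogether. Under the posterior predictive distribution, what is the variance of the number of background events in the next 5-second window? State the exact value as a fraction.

2125/48

Total count 41 over total exposure 4 seconds.
Gamma(α, β) with Poisson data over total exposure Σt gives posterior Gamma(α+Σx, β+Σt) = Gamma(75, 12).
The posterior predictive for a window of length T is Negative Binomial with variance T·α'·(β'+T)/β'² = 5·75·17/144 = 2125/48.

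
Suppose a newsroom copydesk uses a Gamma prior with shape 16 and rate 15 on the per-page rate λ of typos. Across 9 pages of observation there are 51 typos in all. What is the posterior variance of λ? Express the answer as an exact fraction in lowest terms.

Total count 51 over total exposure 9 pages.
By Gamma–Poisson conjugacy, the posterior is Gamma(α + Σx, β + Σt) = Gamma(16 + 51, 15 + 9) = Gamma(67, 24).
Posterior variance = α'/β'² = 67/576.

67/576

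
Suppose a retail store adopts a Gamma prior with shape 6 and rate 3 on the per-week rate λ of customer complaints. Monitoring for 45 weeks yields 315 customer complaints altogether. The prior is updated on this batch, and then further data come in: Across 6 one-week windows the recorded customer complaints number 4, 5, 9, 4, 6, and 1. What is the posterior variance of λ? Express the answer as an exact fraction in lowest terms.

175/1458

Total count 315 over total exposure 45 weeks.
After the first batch: Gamma(6 + 315, 3 + 45) = Gamma(321, 48).
Total count: 4 + 5 + 9 + 4 + 6 + 1 = 29.
Total exposure: 6 weeks.
After the second batch: Gamma(321 + 29, 48 + 6) = Gamma(350, 54).
Posterior variance = α'/β'² = 350/2916 = 175/1458.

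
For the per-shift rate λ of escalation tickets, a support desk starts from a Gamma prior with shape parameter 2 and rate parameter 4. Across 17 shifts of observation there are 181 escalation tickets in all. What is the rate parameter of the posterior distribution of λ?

21

Total count 181 over total exposure 17 shifts.
Posterior: α' = 2 + 181 = 183, β' = 4 + 17 = 21.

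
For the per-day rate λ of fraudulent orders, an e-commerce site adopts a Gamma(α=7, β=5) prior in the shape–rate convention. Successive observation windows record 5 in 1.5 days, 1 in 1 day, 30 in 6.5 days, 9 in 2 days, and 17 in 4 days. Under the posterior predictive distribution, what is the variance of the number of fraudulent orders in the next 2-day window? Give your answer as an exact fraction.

Total count: 5 + 1 + 30 + 9 + 17 = 62.
Total exposure: 1.5 + 1 + 6.5 + 2 + 4 = 15 days.
Posterior: α' = 7 + 62 = 69, β' = 5 + 15 = 20.
The posterior predictive for a window of length T is Negative Binomial with variance T·α'·(β'+T)/β'² = 2·69·22/400 = 759/100.

759/100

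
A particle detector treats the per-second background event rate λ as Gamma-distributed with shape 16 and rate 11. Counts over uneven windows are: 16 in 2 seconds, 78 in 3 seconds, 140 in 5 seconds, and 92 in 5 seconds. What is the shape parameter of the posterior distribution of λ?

342

Total count: 16 + 78 + 140 + 92 = 326.
Total exposure: 2 + 3 + 5 + 5 = 15 seconds.
The Gamma prior is conjugate for the Poisson rate, so λ | data ~ Gamma(16+326, 11+15) = Gamma(342, 26).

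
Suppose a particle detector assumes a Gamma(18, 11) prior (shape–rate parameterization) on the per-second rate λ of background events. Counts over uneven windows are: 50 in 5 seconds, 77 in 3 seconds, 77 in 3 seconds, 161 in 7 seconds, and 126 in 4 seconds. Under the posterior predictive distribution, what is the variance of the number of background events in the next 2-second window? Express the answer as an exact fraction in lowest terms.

35630/1089

Total count: 50 + 77 + 77 + 161 + 126 = 491.
Total exposure: 5 + 3 + 3 + 7 + 4 = 22 seconds.
Gamma(α, β) with Poisson data over total exposure Σt gives posterior Gamma(α+Σx, β+Σt) = Gamma(509, 33).
The posterior predictive for a window of length T is Negative Binomial with variance T·α'·(β'+T)/β'² = 2·509·35/1089 = 35630/1089.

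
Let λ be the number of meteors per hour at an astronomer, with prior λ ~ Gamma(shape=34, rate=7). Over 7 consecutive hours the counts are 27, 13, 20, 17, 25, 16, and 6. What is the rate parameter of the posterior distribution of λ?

14

Total count: 27 + 13 + 20 + 17 + 25 + 16 + 6 = 124.
Total exposure: 7 hours.
Conjugate update: add total count to the shape and total exposure to the rate, giving Gamma(158, 14).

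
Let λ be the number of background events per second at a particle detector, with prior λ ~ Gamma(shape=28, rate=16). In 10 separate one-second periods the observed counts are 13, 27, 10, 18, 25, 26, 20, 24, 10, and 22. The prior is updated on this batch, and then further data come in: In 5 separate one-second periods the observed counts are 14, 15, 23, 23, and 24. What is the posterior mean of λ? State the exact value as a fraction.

Total count: 13 + 27 + 10 + 18 + 25 + 26 + 20 + 24 + 10 + 22 = 195.
Total exposure: 10 seconds.
After the first batch: Gamma(28 + 195, 16 + 10) = Gamma(223, 26).
Total count: 14 + 15 + 23 + 23 + 24 = 99.
Total exposure: 5 seconds.
After the second batch: Gamma(223 + 99, 26 + 5) = Gamma(322, 31).
Posterior mean = α'/β' = 322/31.

322/31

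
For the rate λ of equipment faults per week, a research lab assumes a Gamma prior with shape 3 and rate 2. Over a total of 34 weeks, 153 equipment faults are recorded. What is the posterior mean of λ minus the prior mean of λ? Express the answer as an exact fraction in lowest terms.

Total count 153 over total exposure 34 weeks.
Gamma(α, β) with Poisson data over total exposure Σt gives posterior Gamma(α+Σx, β+Σt) = Gamma(156, 36).
Posterior mean = 156/36 = 13/3; prior mean = 3/2 = 3/2. Difference = 13/3 − 3/2 = 17/6.

17/6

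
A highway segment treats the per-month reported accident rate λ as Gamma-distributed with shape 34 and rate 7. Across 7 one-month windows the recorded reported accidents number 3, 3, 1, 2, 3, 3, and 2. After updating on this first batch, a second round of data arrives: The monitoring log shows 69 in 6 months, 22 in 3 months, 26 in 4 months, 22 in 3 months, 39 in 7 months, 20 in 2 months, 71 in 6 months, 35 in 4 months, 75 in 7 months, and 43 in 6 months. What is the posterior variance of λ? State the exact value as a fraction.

Total count: 3 + 3 + 1 + 2 + 3 + 3 + 2 = 17.
Total exposure: 7 months.
After the first batch: Gamma(34 + 17, 7 + 7) = Gamma(51, 14).
Total count: 69 + 22 + 26 + 22 + 39 + 20 + 71 + 35 + 75 + 43 = 422.
Total exposure: 6 + 3 + 4 + 3 + 7 + 2 + 6 + 4 + 7 + 6 = 48 months.
After the second batch: Gamma(51 + 422, 14 + 48) = Gamma(473, 62).
Posterior variance = α'/β'² = 473/3844.

473/3844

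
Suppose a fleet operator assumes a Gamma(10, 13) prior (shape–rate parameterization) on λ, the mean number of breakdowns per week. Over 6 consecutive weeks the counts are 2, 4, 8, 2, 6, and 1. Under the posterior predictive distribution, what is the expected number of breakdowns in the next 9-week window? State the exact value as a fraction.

297/19

Total count: 2 + 4 + 8 + 2 + 6 + 1 = 23.
Total exposure: 6 weeks.
Conjugate update: add total count to the shape and total exposure to the rate, giving Gamma(33, 19).
Predictive mean over a 9-week window = T·E[λ|data] = 9·33/19 = 297/19.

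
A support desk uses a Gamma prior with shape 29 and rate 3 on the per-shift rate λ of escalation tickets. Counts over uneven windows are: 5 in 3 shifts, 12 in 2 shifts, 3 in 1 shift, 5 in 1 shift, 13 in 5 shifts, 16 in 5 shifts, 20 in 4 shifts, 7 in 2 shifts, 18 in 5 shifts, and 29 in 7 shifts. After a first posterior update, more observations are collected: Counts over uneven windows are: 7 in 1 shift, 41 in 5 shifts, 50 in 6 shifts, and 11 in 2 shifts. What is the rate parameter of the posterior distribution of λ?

Total count: 5 + 12 + 3 + 5 + 13 + 16 + 20 + 7 + 18 + 29 = 128.
Total exposure: 3 + 2 + 1 + 1 + 5 + 5 + 4 + 2 + 5 + 7 = 35 shifts.
After the first batch: Gamma(29 + 128, 3 + 35) = Gamma(157, 38).
Total count: 7 + 41 + 50 + 11 = 109.
Total exposure: 1 + 5 + 6 + 2 = 14 shifts.
After the second batch: Gamma(157 + 109, 38 + 14) = Gamma(266, 52).

52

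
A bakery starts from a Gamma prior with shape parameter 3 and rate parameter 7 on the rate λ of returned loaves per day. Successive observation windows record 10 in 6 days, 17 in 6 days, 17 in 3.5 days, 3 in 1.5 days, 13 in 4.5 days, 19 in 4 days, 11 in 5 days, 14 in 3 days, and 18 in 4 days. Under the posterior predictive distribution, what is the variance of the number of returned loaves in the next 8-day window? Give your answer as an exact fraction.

210000/7921

Total count: 10 + 17 + 17 + 3 + 13 + 19 + 11 + 14 + 18 = 122.
Total exposure: 6 + 6 + 3.5 + 1.5 + 4.5 + 4 + 5 + 3 + 4 = 37.5 days.
Gamma(α, β) with Poisson data over total exposure Σt gives posterior Gamma(α+Σx, β+Σt) = Gamma(125, 89/2).
The posterior predictive for a window of length T is Negative Binomial with variance T·α'·(β'+T)/β'² = 8·125·(105/2)/(7921/4) = 210000/7921.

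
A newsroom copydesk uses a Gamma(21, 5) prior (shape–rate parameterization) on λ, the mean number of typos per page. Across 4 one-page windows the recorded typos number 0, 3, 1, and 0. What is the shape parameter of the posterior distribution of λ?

Total count: 0 + 3 + 1 + 0 = 4.
Total exposure: 4 pages.
The Gamma prior is conjugate for the Poisson rate, so λ | data ~ Gamma(21+4, 5+4) = Gamma(25, 9).

25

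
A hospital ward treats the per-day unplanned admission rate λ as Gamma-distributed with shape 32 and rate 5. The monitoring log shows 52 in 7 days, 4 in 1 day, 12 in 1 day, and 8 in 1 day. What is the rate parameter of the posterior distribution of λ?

15

Total count: 52 + 4 + 12 + 8 = 76.
Total exposure: 7 + 1 + 1 + 1 = 10 days.
By Gamma–Poisson conjugacy, the posterior is Gamma(α + Σx, β + Σt) = Gamma(32 + 76, 5 + 10) = Gamma(108, 15).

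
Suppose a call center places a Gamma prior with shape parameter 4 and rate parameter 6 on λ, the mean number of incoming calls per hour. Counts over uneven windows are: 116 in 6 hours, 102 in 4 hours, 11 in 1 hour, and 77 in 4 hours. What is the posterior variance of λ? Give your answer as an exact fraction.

Total count: 116 + 102 + 11 + 77 = 306.
Total exposure: 6 + 4 + 1 + 4 = 15 hours.
By Gamma–Poisson conjugacy, the posterior is Gamma(α + Σx, β + Σt) = Gamma(4 + 306, 6 + 15) = Gamma(310, 21).
Posterior variance = α'/β'² = 310/441.

310/441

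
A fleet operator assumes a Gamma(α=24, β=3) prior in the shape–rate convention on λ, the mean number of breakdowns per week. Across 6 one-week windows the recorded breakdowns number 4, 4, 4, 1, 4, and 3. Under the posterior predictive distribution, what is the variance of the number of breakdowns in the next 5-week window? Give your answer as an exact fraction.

Total count: 4 + 4 + 4 + 1 + 4 + 3 = 20.
Total exposure: 6 weeks.
Posterior: α' = 24 + 20 = 44, β' = 3 + 6 = 9.
The posterior predictive for a window of length T is Negative Binomial with variance T·α'·(β'+T)/β'² = 5·44·14/81 = 3080/81.

3080/81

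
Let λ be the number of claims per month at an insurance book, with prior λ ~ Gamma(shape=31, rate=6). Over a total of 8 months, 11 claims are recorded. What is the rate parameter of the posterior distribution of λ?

14

Total count 11 over total exposure 8 months.
The Gamma prior is conjugate for the Poisson rate, so λ | data ~ Gamma(31+11, 6+8) = Gamma(42, 14).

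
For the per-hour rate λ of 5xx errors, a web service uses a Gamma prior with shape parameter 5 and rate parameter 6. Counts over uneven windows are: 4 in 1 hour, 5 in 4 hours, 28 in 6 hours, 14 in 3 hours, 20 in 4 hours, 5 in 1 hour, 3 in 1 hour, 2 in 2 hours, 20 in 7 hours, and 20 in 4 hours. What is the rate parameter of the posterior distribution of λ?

Total count: 4 + 5 + 28 + 14 + 20 + 5 + 3 + 2 + 20 + 20 = 121.
Total exposure: 1 + 4 + 6 + 3 + 4 + 1 + 1 + 2 + 7 + 4 = 33 hours.
By Gamma–Poisson conjugacy, the posterior is Gamma(α + Σx, β + Σt) = Gamma(5 + 121, 6 + 33) = Gamma(126, 39).

39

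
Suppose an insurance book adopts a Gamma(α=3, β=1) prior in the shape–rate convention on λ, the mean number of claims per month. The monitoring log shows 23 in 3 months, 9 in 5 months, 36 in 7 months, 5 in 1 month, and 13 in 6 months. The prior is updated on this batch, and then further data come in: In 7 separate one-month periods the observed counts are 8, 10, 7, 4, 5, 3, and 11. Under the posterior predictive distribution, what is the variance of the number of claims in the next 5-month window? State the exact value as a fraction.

959/36

Total count: 23 + 9 + 36 + 5 + 13 = 86.
Total exposure: 3 + 5 + 7 + 1 + 6 = 22 months.
After the first batch: Gamma(3 + 86, 1 + 22) = Gamma(89, 23).
Total count: 8 + 10 + 7 + 4 + 5 + 3 + 11 = 48.
Total exposure: 7 months.
After the second batch: Gamma(89 + 48, 23 + 7) = Gamma(137, 30).
The posterior predictive for a window of length T is Negative Binomial with variance T·α'·(β'+T)/β'² = 5·137·35/900 = 959/36.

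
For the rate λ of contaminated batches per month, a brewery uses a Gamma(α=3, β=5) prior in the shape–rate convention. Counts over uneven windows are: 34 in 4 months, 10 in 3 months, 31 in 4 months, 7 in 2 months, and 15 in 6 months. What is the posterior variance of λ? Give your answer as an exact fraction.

Total count: 34 + 10 + 31 + 7 + 15 = 97.
Total exposure: 4 + 3 + 4 + 2 + 6 = 19 months.
Posterior: α' = 3 + 97 = 100, β' = 5 + 19 = 24.
Posterior variance = α'/β'² = 100/576 = 25/144.

25/144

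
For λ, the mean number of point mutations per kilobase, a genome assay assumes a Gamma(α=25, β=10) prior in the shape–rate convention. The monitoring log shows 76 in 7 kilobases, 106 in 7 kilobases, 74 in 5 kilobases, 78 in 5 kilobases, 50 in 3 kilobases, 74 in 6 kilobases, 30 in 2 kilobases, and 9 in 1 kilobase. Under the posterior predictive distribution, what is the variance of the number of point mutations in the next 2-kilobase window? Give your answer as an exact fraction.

Total count: 76 + 106 + 74 + 78 + 50 + 74 + 30 + 9 = 497.
Total exposure: 7 + 7 + 5 + 5 + 3 + 6 + 2 + 1 = 36 kilobases.
Conjugate update: add total count to the shape and total exposure to the rate, giving Gamma(522, 46).
The posterior predictive for a window of length T is Negative Binomial with variance T·α'·(β'+T)/β'² = 2·522·48/2116 = 12528/529.

12528/529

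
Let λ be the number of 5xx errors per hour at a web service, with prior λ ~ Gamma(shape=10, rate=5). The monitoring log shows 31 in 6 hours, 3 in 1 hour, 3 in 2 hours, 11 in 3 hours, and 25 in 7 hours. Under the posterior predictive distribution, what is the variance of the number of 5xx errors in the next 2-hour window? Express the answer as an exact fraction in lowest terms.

1079/144

Total count: 31 + 3 + 3 + 11 + 25 = 73.
Total exposure: 6 + 1 + 2 + 3 + 7 = 19 hours.
The Gamma prior is conjugate for the Poisson rate, so λ | data ~ Gamma(10+73, 5+19) = Gamma(83, 24).
The posterior predictive for a window of length T is Negative Binomial with variance T·α'·(β'+T)/β'² = 2·83·26/576 = 1079/144.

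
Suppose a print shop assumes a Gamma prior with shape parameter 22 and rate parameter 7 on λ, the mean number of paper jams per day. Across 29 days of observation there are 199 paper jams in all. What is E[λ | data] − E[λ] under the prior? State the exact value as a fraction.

Total count 199 over total exposure 29 days.
By Gamma–Poisson conjugacy, the posterior is Gamma(α + Σx, β + Σt) = Gamma(22 + 199, 7 + 29) = Gamma(221, 36).
Posterior mean = 221/36 = 221/36; prior mean = 22/7 = 22/7. Difference = 221/36 − 22/7 = 755/252.

755/252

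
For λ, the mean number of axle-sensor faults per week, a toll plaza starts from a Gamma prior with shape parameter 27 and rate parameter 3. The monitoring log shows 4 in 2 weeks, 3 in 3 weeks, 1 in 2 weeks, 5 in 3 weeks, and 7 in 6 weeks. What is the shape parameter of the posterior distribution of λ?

Total count: 4 + 3 + 1 + 5 + 7 = 20.
Total exposure: 2 + 3 + 2 + 3 + 6 = 16 weeks.
Gamma(α, β) with Poisson data over total exposure Σt gives posterior Gamma(α+Σx, β+Σt) = Gamma(47, 19).

47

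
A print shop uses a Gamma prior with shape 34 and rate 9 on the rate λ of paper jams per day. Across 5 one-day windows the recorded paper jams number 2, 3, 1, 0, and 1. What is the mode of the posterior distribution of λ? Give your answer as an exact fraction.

20/7

Total count: 2 + 3 + 1 + 0 + 1 = 7.
Total exposure: 5 days.
Gamma(α, β) with Poisson data over total exposure Σt gives posterior Gamma(α+Σx, β+Σt) = Gamma(41, 14).
Posterior mode = (α'−1)/β' = 40/14 = 20/7.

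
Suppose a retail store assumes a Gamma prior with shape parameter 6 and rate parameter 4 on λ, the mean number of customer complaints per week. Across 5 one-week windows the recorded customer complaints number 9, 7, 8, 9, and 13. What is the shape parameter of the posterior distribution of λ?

Total count: 9 + 7 + 8 + 9 + 13 = 46.
Total exposure: 5 weeks.
Gamma(α, β) with Poisson data over total exposure Σt gives posterior Gamma(α+Σx, β+Σt) = Gamma(52, 9).

52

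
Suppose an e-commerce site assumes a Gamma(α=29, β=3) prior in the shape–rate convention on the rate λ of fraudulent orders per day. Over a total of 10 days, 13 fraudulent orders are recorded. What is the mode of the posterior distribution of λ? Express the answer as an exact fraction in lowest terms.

41/13

Total count 13 over total exposure 10 days.
Conjugate update: add total count to the shape and total exposure to the rate, giving Gamma(42, 13).
Posterior mode = (α'−1)/β' = 41/13.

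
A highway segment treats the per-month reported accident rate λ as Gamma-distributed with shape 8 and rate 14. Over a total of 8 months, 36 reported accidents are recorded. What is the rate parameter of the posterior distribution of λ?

22

Total count 36 over total exposure 8 months.
By Gamma–Poisson conjugacy, the posterior is Gamma(α + Σx, β + Σt) = Gamma(8 + 36, 14 + 8) = Gamma(44, 22).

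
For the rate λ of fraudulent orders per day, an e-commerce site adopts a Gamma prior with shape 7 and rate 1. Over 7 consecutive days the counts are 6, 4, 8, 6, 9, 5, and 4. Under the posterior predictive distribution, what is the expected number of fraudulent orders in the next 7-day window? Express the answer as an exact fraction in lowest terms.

343/8

Total count: 6 + 4 + 8 + 6 + 9 + 5 + 4 = 42.
Total exposure: 7 days.
Posterior: α' = 7 + 42 = 49, β' = 1 + 7 = 8.
Predictive mean over a 7-day window = T·E[λ|data] = 7·49/8 = 343/8.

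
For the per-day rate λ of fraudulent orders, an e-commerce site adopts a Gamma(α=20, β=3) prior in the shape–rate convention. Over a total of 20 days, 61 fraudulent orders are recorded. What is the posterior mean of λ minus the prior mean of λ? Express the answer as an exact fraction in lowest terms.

Total count 61 over total exposure 20 days.
The Gamma prior is conjugate for the Poisson rate, so λ | data ~ Gamma(20+61, 3+20) = Gamma(81, 23).
Posterior mean = 81/23 = 81/23; prior mean = 20/3 = 20/3. Difference = 81/23 − 20/3 = -217/69.

-217/69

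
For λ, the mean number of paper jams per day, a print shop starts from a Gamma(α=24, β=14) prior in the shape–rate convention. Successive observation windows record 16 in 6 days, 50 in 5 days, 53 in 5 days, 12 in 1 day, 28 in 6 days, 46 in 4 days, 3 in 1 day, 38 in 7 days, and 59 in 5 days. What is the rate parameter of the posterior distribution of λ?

Total count: 16 + 50 + 53 + 12 + 28 + 46 + 3 + 38 + 59 = 305.
Total exposure: 6 + 5 + 5 + 1 + 6 + 4 + 1 + 7 + 5 = 40 days.
Conjugate update: add total count to the shape and total exposure to the rate, giving Gamma(329, 54).

54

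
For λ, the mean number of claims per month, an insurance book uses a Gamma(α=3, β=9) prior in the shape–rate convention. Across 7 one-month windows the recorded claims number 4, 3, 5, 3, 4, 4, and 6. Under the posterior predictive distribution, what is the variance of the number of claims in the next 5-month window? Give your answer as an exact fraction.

105/8

Total count: 4 + 3 + 5 + 3 + 4 + 4 + 6 = 29.
Total exposure: 7 months.
Posterior: α' = 3 + 29 = 32, β' = 9 + 7 = 16.
The posterior predictive for a window of length T is Negative Binomial with variance T·α'·(β'+T)/β'² = 5·32·21/256 = 105/8.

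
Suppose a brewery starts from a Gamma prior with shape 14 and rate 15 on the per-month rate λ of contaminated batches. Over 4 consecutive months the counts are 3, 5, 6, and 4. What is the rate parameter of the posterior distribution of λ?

19

Total count: 3 + 5 + 6 + 4 = 18.
Total exposure: 4 months.
Gamma(α, β) with Poisson data over total exposure Σt gives posterior Gamma(α+Σx, β+Σt) = Gamma(32, 19).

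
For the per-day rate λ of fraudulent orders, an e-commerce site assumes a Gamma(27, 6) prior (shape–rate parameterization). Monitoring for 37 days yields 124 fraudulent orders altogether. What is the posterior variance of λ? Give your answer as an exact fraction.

151/1849

Total count 124 over total exposure 37 days.
Conjugate update: add total count to the shape and total exposure to the rate, giving Gamma(151, 43).
Posterior variance = α'/β'² = 151/1849.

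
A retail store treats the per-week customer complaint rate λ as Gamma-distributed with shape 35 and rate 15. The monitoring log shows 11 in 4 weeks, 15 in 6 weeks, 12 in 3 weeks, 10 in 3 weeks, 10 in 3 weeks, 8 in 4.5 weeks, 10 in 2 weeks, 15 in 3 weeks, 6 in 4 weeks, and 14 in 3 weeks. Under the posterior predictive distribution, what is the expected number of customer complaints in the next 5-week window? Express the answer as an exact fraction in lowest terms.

1460/101

Total count: 11 + 15 + 12 + 10 + 10 + 8 + 10 + 15 + 6 + 14 = 111.
Total exposure: 4 + 6 + 3 + 3 + 3 + 4.5 + 2 + 3 + 4 + 3 = 35.5 weeks.
Conjugate update: add total count to the shape and total exposure to the rate, giving Gamma(146, 101/2).
Predictive mean over a 5-week window = T·E[λ|data] = 5·146/(101/2) = 1460/101.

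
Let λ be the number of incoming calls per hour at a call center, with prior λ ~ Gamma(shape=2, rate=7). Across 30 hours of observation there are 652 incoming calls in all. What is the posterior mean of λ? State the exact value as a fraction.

Total count 652 over total exposure 30 hours.
Gamma(α, β) with Poisson data over total exposure Σt gives posterior Gamma(α+Σx, β+Σt) = Gamma(654, 37).
Posterior mean = α'/β' = 654/37.

654/37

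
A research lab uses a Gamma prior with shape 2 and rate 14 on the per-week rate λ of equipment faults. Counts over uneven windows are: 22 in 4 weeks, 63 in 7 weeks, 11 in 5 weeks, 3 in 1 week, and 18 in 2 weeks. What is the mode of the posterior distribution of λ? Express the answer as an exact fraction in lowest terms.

118/33

Total count: 22 + 63 + 11 + 3 + 18 = 117.
Total exposure: 4 + 7 + 5 + 1 + 2 = 19 weeks.
By Gamma–Poisson conjugacy, the posterior is Gamma(α + Σx, β + Σt) = Gamma(2 + 117, 14 + 19) = Gamma(119, 33).
Posterior mode = (α'−1)/β' = 118/33.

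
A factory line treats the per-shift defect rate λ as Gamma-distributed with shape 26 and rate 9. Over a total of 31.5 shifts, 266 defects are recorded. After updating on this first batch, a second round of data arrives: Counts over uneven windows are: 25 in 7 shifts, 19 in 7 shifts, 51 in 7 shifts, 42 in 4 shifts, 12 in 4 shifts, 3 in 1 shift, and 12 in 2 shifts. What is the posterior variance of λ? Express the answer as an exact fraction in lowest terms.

1824/21025

Total count 266 over total exposure 31.5 shifts.
After the first batch: Gamma(26 + 266, 9 + 31.5) = Gamma(292, 81/2).
Total count: 25 + 19 + 51 + 42 + 12 + 3 + 12 = 164.
Total exposure: 7 + 7 + 7 + 4 + 4 + 1 + 2 = 32 shifts.
After the second batch: Gamma(292 + 164, 81/2 + 32) = Gamma(456, 145/2).
Posterior variance = α'/β'² = 456/(21025/4) = 1824/21025.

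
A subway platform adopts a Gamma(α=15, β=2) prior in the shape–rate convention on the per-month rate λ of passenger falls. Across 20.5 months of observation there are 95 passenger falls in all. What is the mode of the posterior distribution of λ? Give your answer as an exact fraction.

218/45

Total count 95 over total exposure 20.5 months.
The Gamma prior is conjugate for the Poisson rate, so λ | data ~ Gamma(15+95, 2+20.5) = Gamma(110, 45/2).
Posterior mode = (α'−1)/β' = 109/(45/2) = 218/45.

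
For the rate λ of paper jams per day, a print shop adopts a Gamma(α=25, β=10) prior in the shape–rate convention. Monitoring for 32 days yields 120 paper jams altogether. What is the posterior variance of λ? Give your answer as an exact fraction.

145/1764

Total count 120 over total exposure 32 days.
Posterior: α' = 25 + 120 = 145, β' = 10 + 32 = 42.
Posterior variance = α'/β'² = 145/1764.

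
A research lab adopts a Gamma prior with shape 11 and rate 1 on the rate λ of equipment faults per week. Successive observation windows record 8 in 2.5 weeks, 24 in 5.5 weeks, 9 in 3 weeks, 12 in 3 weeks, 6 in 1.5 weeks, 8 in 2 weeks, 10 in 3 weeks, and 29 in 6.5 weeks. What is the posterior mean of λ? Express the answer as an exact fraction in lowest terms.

Total count: 8 + 24 + 9 + 12 + 6 + 8 + 10 + 29 = 106.
Total exposure: 2.5 + 5.5 + 3 + 3 + 1.5 + 2 + 3 + 6.5 = 27 weeks.
Posterior: α' = 11 + 106 = 117, β' = 1 + 27 = 28.
Posterior mean = α'/β' = 117/28.

117/28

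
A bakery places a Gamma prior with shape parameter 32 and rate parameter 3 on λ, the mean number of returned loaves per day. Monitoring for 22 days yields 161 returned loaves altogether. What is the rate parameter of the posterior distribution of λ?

25

Total count 161 over total exposure 22 days.
Conjugate update: add total count to the shape and total exposure to the rate, giving Gamma(193, 25).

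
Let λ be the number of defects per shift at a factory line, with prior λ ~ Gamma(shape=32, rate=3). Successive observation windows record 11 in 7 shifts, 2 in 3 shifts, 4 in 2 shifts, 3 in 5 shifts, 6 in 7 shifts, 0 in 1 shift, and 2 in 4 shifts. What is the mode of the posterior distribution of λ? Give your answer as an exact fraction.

Total count: 11 + 2 + 4 + 3 + 6 + 0 + 2 = 28.
Total exposure: 7 + 3 + 2 + 5 + 7 + 1 + 4 = 29 shifts.
By Gamma–Poisson conjugacy, the posterior is Gamma(α + Σx, β + Σt) = Gamma(32 + 28, 3 + 29) = Gamma(60, 32).
Posterior mode = (α'−1)/β' = 59/32.

59/32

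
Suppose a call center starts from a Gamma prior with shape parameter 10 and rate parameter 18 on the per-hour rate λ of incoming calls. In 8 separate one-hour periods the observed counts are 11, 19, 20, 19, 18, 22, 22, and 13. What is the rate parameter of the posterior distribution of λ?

26

Total count: 11 + 19 + 20 + 19 + 18 + 22 + 22 + 13 = 144.
Total exposure: 8 hours.
Gamma(α, β) with Poisson data over total exposure Σt gives posterior Gamma(α+Σx, β+Σt) = Gamma(154, 26).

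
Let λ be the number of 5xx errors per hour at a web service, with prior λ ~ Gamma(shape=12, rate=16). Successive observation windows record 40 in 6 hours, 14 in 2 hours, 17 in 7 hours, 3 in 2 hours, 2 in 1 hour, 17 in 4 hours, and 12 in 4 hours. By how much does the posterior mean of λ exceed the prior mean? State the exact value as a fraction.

Total count: 40 + 14 + 17 + 3 + 2 + 17 + 12 = 105.
Total exposure: 6 + 2 + 7 + 2 + 1 + 4 + 4 = 26 hours.
Conjugate update: add total count to the shape and total exposure to the rate, giving Gamma(117, 42).
Posterior mean = 117/42 = 39/14; prior mean = 12/16 = 3/4. Difference = 39/14 − 3/4 = 57/28.

57/28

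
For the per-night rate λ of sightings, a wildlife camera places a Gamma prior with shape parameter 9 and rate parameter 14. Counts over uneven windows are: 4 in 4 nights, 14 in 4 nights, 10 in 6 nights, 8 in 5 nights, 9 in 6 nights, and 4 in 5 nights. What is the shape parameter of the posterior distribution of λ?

58

Total count: 4 + 14 + 10 + 8 + 9 + 4 = 49.
Total exposure: 4 + 4 + 6 + 5 + 6 + 5 = 30 nights.
Conjugate update: add total count to the shape and total exposure to the rate, giving Gamma(58, 44).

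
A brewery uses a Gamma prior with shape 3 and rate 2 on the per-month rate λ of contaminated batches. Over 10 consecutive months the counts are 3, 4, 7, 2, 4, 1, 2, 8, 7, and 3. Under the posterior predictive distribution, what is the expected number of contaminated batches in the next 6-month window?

Total count: 3 + 4 + 7 + 2 + 4 + 1 + 2 + 8 + 7 + 3 = 41.
Total exposure: 10 months.
By Gamma–Poisson conjugacy, the posterior is Gamma(α + Σx, β + Σt) = Gamma(3 + 41, 2 + 10) = Gamma(44, 12).
Predictive mean over a 6-month window = T·E[λ|data] = 6·44/12 = 22.

22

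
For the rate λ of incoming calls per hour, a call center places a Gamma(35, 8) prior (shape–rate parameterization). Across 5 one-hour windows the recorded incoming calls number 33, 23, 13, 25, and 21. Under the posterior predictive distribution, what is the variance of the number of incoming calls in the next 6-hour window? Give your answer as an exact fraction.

Total count: 33 + 23 + 13 + 25 + 21 = 115.
Total exposure: 5 hours.
By Gamma–Poisson conjugacy, the posterior is Gamma(α + Σx, β + Σt) = Gamma(35 + 115, 8 + 5) = Gamma(150, 13).
The posterior predictive for a window of length T is Negative Binomial with variance T·α'·(β'+T)/β'² = 6·150·19/169 = 17100/169.

17100/169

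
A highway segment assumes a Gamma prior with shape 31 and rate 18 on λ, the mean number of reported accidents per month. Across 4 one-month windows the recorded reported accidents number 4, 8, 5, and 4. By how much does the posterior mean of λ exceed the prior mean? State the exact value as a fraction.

127/198

Total count: 4 + 8 + 5 + 4 = 21.
Total exposure: 4 months.
Gamma(α, β) with Poisson data over total exposure Σt gives posterior Gamma(α+Σx, β+Σt) = Gamma(52, 22).
Posterior mean = 52/22 = 26/11; prior mean = 31/18 = 31/18. Difference = 26/11 − 31/18 = 127/198.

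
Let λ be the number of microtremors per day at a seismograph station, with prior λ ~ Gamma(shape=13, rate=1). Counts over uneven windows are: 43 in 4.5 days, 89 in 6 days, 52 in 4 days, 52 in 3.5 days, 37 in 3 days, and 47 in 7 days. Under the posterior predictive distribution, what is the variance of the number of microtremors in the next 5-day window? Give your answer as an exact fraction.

Total count: 43 + 89 + 52 + 52 + 37 + 47 = 320.
Total exposure: 4.5 + 6 + 4 + 3.5 + 3 + 7 = 28 days.
The Gamma prior is conjugate for the Poisson rate, so λ | data ~ Gamma(13+320, 1+28) = Gamma(333, 29).
The posterior predictive for a window of length T is Negative Binomial with variance T·α'·(β'+T)/β'² = 5·333·34/841 = 56610/841.

56610/841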